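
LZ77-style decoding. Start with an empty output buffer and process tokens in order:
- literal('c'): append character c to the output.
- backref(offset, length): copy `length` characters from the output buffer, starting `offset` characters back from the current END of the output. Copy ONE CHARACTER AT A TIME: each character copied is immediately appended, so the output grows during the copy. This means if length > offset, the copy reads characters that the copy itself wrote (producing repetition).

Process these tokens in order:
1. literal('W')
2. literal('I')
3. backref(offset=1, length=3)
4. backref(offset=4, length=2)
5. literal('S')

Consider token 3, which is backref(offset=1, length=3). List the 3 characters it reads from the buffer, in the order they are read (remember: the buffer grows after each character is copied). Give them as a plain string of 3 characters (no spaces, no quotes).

Token 1: literal('W'). Output: "W"
Token 2: literal('I'). Output: "WI"
Token 3: backref(off=1, len=3). Buffer before: "WI" (len 2)
  byte 1: read out[1]='I', append. Buffer now: "WII"
  byte 2: read out[2]='I', append. Buffer now: "WIII"
  byte 3: read out[3]='I', append. Buffer now: "WIIII"

Answer: III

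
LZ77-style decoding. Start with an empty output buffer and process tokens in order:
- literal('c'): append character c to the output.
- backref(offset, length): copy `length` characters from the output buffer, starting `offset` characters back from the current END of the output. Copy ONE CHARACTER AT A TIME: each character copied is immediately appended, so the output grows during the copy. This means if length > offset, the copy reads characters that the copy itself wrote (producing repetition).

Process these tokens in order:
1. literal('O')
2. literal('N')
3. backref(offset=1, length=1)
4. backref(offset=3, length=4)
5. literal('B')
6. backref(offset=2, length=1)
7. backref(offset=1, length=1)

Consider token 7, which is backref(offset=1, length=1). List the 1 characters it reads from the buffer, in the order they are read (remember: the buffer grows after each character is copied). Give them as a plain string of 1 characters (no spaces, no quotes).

Token 1: literal('O'). Output: "O"
Token 2: literal('N'). Output: "ON"
Token 3: backref(off=1, len=1). Copied 'N' from pos 1. Output: "ONN"
Token 4: backref(off=3, len=4) (overlapping!). Copied 'ONNO' from pos 0. Output: "ONNONNO"
Token 5: literal('B'). Output: "ONNONNOB"
Token 6: backref(off=2, len=1). Copied 'O' from pos 6. Output: "ONNONNOBO"
Token 7: backref(off=1, len=1). Buffer before: "ONNONNOBO" (len 9)
  byte 1: read out[8]='O', append. Buffer now: "ONNONNOBOO"

Answer: O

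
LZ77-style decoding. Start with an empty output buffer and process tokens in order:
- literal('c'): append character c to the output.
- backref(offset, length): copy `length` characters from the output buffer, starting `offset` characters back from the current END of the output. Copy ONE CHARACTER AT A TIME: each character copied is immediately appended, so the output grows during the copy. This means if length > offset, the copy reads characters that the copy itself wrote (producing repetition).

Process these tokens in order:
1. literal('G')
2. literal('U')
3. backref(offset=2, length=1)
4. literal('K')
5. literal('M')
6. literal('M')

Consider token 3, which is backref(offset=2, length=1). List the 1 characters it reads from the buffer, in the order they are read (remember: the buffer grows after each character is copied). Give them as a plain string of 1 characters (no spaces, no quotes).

Token 1: literal('G'). Output: "G"
Token 2: literal('U'). Output: "GU"
Token 3: backref(off=2, len=1). Buffer before: "GU" (len 2)
  byte 1: read out[0]='G', append. Buffer now: "GUG"

Answer: G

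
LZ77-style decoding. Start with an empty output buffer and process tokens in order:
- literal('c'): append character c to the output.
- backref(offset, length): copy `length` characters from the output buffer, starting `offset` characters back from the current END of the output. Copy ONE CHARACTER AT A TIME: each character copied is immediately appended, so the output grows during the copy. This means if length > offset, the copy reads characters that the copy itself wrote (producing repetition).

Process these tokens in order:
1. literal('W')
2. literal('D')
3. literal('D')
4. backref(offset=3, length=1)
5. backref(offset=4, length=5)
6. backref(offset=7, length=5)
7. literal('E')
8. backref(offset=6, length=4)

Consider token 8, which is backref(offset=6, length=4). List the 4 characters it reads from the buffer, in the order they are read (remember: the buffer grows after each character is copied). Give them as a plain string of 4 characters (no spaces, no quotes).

Answer: DWWD

Derivation:
Token 1: literal('W'). Output: "W"
Token 2: literal('D'). Output: "WD"
Token 3: literal('D'). Output: "WDD"
Token 4: backref(off=3, len=1). Copied 'W' from pos 0. Output: "WDDW"
Token 5: backref(off=4, len=5) (overlapping!). Copied 'WDDWW' from pos 0. Output: "WDDWWDDWW"
Token 6: backref(off=7, len=5). Copied 'DWWDD' from pos 2. Output: "WDDWWDDWWDWWDD"
Token 7: literal('E'). Output: "WDDWWDDWWDWWDDE"
Token 8: backref(off=6, len=4). Buffer before: "WDDWWDDWWDWWDDE" (len 15)
  byte 1: read out[9]='D', append. Buffer now: "WDDWWDDWWDWWDDED"
  byte 2: read out[10]='W', append. Buffer now: "WDDWWDDWWDWWDDEDW"
  byte 3: read out[11]='W', append. Buffer now: "WDDWWDDWWDWWDDEDWW"
  byte 4: read out[12]='D', append. Buffer now: "WDDWWDDWWDWWDDEDWWD"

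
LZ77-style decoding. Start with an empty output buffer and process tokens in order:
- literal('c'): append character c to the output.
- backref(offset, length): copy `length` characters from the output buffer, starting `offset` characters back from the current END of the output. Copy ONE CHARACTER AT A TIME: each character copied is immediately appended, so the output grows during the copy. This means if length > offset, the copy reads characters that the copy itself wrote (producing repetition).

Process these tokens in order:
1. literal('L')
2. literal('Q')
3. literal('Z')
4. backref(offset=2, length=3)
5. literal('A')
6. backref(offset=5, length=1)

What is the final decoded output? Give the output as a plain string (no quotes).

Answer: LQZQZQAZ

Derivation:
Token 1: literal('L'). Output: "L"
Token 2: literal('Q'). Output: "LQ"
Token 3: literal('Z'). Output: "LQZ"
Token 4: backref(off=2, len=3) (overlapping!). Copied 'QZQ' from pos 1. Output: "LQZQZQ"
Token 5: literal('A'). Output: "LQZQZQA"
Token 6: backref(off=5, len=1). Copied 'Z' from pos 2. Output: "LQZQZQAZ"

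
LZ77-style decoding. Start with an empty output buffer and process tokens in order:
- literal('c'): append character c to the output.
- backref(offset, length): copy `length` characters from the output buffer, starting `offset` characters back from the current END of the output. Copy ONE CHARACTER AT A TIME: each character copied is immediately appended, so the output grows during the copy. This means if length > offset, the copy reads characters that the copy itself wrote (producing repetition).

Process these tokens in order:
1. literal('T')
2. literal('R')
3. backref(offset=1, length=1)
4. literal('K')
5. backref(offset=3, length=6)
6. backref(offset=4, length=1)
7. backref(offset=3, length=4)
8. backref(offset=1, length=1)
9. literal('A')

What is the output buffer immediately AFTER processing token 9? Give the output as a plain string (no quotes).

Answer: TRRKRRKRRKKRKKRRA

Derivation:
Token 1: literal('T'). Output: "T"
Token 2: literal('R'). Output: "TR"
Token 3: backref(off=1, len=1). Copied 'R' from pos 1. Output: "TRR"
Token 4: literal('K'). Output: "TRRK"
Token 5: backref(off=3, len=6) (overlapping!). Copied 'RRKRRK' from pos 1. Output: "TRRKRRKRRK"
Token 6: backref(off=4, len=1). Copied 'K' from pos 6. Output: "TRRKRRKRRKK"
Token 7: backref(off=3, len=4) (overlapping!). Copied 'RKKR' from pos 8. Output: "TRRKRRKRRKKRKKR"
Token 8: backref(off=1, len=1). Copied 'R' from pos 14. Output: "TRRKRRKRRKKRKKRR"
Token 9: literal('A'). Output: "TRRKRRKRRKKRKKRRA"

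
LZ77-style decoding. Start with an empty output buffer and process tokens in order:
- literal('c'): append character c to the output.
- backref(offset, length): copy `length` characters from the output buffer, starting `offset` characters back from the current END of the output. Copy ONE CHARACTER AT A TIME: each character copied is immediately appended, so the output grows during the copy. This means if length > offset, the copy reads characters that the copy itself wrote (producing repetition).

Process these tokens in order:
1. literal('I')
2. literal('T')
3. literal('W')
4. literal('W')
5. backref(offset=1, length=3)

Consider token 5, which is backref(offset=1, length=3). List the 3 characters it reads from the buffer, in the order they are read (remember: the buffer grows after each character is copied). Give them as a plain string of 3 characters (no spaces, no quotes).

Answer: WWW

Derivation:
Token 1: literal('I'). Output: "I"
Token 2: literal('T'). Output: "IT"
Token 3: literal('W'). Output: "ITW"
Token 4: literal('W'). Output: "ITWW"
Token 5: backref(off=1, len=3). Buffer before: "ITWW" (len 4)
  byte 1: read out[3]='W', append. Buffer now: "ITWWW"
  byte 2: read out[4]='W', append. Buffer now: "ITWWWW"
  byte 3: read out[5]='W', append. Buffer now: "ITWWWWW"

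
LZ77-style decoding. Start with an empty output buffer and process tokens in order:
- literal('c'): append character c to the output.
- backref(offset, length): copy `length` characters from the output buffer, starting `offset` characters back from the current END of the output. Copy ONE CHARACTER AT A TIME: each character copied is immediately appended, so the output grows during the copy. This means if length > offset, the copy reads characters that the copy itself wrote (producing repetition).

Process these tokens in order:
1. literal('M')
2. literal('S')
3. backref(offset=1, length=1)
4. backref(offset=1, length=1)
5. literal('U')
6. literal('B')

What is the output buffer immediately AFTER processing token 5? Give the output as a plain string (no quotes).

Answer: MSSSU

Derivation:
Token 1: literal('M'). Output: "M"
Token 2: literal('S'). Output: "MS"
Token 3: backref(off=1, len=1). Copied 'S' from pos 1. Output: "MSS"
Token 4: backref(off=1, len=1). Copied 'S' from pos 2. Output: "MSSS"
Token 5: literal('U'). Output: "MSSSU"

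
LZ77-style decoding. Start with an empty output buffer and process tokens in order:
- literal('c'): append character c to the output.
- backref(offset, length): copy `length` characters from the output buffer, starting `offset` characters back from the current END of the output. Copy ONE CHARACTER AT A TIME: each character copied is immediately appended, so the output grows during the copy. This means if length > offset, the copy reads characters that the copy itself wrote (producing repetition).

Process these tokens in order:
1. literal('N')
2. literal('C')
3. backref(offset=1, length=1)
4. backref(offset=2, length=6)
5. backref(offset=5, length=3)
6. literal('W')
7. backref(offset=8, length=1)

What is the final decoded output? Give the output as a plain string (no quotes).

Token 1: literal('N'). Output: "N"
Token 2: literal('C'). Output: "NC"
Token 3: backref(off=1, len=1). Copied 'C' from pos 1. Output: "NCC"
Token 4: backref(off=2, len=6) (overlapping!). Copied 'CCCCCC' from pos 1. Output: "NCCCCCCCC"
Token 5: backref(off=5, len=3). Copied 'CCC' from pos 4. Output: "NCCCCCCCCCCC"
Token 6: literal('W'). Output: "NCCCCCCCCCCCW"
Token 7: backref(off=8, len=1). Copied 'C' from pos 5. Output: "NCCCCCCCCCCCWC"

Answer: NCCCCCCCCCCCWC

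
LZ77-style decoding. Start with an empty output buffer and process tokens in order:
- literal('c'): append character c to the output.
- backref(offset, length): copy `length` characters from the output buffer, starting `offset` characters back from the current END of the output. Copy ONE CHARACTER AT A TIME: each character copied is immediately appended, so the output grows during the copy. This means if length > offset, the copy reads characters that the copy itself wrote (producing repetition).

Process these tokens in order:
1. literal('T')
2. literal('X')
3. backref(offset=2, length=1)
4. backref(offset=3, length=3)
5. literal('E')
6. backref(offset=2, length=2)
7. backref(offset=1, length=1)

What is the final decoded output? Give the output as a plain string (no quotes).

Token 1: literal('T'). Output: "T"
Token 2: literal('X'). Output: "TX"
Token 3: backref(off=2, len=1). Copied 'T' from pos 0. Output: "TXT"
Token 4: backref(off=3, len=3). Copied 'TXT' from pos 0. Output: "TXTTXT"
Token 5: literal('E'). Output: "TXTTXTE"
Token 6: backref(off=2, len=2). Copied 'TE' from pos 5. Output: "TXTTXTETE"
Token 7: backref(off=1, len=1). Copied 'E' from pos 8. Output: "TXTTXTETEE"

Answer: TXTTXTETEE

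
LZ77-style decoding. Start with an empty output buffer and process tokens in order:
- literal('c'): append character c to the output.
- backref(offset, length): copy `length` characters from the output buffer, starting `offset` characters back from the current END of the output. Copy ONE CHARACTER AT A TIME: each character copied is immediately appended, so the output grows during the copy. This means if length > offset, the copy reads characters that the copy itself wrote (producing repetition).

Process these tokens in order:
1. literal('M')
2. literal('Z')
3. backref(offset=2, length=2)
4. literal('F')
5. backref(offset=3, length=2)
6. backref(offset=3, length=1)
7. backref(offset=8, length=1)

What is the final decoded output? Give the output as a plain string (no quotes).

Answer: MZMZFMZFM

Derivation:
Token 1: literal('M'). Output: "M"
Token 2: literal('Z'). Output: "MZ"
Token 3: backref(off=2, len=2). Copied 'MZ' from pos 0. Output: "MZMZ"
Token 4: literal('F'). Output: "MZMZF"
Token 5: backref(off=3, len=2). Copied 'MZ' from pos 2. Output: "MZMZFMZ"
Token 6: backref(off=3, len=1). Copied 'F' from pos 4. Output: "MZMZFMZF"
Token 7: backref(off=8, len=1). Copied 'M' from pos 0. Output: "MZMZFMZFM"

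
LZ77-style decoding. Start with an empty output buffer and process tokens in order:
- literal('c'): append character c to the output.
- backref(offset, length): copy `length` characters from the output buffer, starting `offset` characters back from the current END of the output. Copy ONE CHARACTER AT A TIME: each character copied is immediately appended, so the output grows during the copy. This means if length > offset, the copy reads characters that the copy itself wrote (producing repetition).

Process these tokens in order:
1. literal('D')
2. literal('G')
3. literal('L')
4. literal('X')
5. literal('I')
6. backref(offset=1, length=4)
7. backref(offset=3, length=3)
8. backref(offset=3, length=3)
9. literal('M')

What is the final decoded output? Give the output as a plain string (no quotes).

Answer: DGLXIIIIIIIIIIIM

Derivation:
Token 1: literal('D'). Output: "D"
Token 2: literal('G'). Output: "DG"
Token 3: literal('L'). Output: "DGL"
Token 4: literal('X'). Output: "DGLX"
Token 5: literal('I'). Output: "DGLXI"
Token 6: backref(off=1, len=4) (overlapping!). Copied 'IIII' from pos 4. Output: "DGLXIIIII"
Token 7: backref(off=3, len=3). Copied 'III' from pos 6. Output: "DGLXIIIIIIII"
Token 8: backref(off=3, len=3). Copied 'III' from pos 9. Output: "DGLXIIIIIIIIIII"
Token 9: literal('M'). Output: "DGLXIIIIIIIIIIIM"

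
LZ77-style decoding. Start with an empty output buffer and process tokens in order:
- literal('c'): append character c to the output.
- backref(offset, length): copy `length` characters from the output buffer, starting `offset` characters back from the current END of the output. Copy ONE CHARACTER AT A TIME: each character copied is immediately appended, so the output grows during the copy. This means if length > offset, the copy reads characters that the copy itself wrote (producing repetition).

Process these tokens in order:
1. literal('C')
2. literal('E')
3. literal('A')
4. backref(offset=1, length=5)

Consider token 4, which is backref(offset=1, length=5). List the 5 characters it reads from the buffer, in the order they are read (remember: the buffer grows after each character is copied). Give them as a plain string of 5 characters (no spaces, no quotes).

Token 1: literal('C'). Output: "C"
Token 2: literal('E'). Output: "CE"
Token 3: literal('A'). Output: "CEA"
Token 4: backref(off=1, len=5). Buffer before: "CEA" (len 3)
  byte 1: read out[2]='A', append. Buffer now: "CEAA"
  byte 2: read out[3]='A', append. Buffer now: "CEAAA"
  byte 3: read out[4]='A', append. Buffer now: "CEAAAA"
  byte 4: read out[5]='A', append. Buffer now: "CEAAAAA"
  byte 5: read out[6]='A', append. Buffer now: "CEAAAAAA"

Answer: AAAAA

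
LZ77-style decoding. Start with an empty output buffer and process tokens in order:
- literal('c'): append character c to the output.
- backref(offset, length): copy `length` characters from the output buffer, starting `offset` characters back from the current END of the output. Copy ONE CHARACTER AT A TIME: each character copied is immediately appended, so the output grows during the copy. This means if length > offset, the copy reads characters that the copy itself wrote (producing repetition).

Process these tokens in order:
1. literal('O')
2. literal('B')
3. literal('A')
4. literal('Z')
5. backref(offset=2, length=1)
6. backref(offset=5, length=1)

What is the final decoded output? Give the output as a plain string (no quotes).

Token 1: literal('O'). Output: "O"
Token 2: literal('B'). Output: "OB"
Token 3: literal('A'). Output: "OBA"
Token 4: literal('Z'). Output: "OBAZ"
Token 5: backref(off=2, len=1). Copied 'A' from pos 2. Output: "OBAZA"
Token 6: backref(off=5, len=1). Copied 'O' from pos 0. Output: "OBAZAO"

Answer: OBAZAO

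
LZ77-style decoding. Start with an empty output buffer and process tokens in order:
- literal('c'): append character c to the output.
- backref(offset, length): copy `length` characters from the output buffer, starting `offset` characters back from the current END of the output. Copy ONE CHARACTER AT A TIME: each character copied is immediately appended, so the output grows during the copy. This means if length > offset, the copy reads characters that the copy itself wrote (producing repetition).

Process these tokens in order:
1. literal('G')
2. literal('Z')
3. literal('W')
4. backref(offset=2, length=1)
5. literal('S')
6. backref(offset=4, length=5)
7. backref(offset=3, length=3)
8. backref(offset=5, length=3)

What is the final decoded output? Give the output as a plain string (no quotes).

Answer: GZWZSZWZSZZSZSZZ

Derivation:
Token 1: literal('G'). Output: "G"
Token 2: literal('Z'). Output: "GZ"
Token 3: literal('W'). Output: "GZW"
Token 4: backref(off=2, len=1). Copied 'Z' from pos 1. Output: "GZWZ"
Token 5: literal('S'). Output: "GZWZS"
Token 6: backref(off=4, len=5) (overlapping!). Copied 'ZWZSZ' from pos 1. Output: "GZWZSZWZSZ"
Token 7: backref(off=3, len=3). Copied 'ZSZ' from pos 7. Output: "GZWZSZWZSZZSZ"
Token 8: backref(off=5, len=3). Copied 'SZZ' from pos 8. Output: "GZWZSZWZSZZSZSZZ"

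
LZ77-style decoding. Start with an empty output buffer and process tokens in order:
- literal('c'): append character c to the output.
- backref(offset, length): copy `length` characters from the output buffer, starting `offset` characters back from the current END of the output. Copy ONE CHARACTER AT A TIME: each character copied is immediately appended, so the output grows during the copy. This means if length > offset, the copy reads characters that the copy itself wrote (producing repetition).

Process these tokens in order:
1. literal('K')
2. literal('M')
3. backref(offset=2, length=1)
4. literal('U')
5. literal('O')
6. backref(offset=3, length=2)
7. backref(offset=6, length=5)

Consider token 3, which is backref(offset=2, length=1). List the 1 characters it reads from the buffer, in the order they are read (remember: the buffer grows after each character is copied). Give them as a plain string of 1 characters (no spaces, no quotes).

Answer: K

Derivation:
Token 1: literal('K'). Output: "K"
Token 2: literal('M'). Output: "KM"
Token 3: backref(off=2, len=1). Buffer before: "KM" (len 2)
  byte 1: read out[0]='K', append. Buffer now: "KMK"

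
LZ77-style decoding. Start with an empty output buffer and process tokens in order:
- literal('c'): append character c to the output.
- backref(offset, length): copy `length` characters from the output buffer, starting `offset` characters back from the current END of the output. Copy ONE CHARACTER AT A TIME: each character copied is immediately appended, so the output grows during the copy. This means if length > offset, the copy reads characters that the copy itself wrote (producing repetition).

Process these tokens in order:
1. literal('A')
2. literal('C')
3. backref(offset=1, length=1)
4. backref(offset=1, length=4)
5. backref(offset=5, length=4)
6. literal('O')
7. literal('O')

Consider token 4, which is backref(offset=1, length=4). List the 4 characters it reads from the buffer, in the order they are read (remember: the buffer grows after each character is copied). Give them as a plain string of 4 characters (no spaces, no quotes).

Answer: CCCC

Derivation:
Token 1: literal('A'). Output: "A"
Token 2: literal('C'). Output: "AC"
Token 3: backref(off=1, len=1). Copied 'C' from pos 1. Output: "ACC"
Token 4: backref(off=1, len=4). Buffer before: "ACC" (len 3)
  byte 1: read out[2]='C', append. Buffer now: "ACCC"
  byte 2: read out[3]='C', append. Buffer now: "ACCCC"
  byte 3: read out[4]='C', append. Buffer now: "ACCCCC"
  byte 4: read out[5]='C', append. Buffer now: "ACCCCCC"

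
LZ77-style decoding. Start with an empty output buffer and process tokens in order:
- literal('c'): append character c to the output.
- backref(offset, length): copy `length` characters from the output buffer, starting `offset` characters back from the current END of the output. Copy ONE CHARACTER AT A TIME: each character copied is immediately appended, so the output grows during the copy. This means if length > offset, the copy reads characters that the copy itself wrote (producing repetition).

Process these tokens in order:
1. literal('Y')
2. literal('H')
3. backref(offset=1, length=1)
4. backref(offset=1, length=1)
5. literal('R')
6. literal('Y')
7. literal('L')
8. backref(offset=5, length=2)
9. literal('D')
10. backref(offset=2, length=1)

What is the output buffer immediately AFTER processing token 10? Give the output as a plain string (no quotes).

Token 1: literal('Y'). Output: "Y"
Token 2: literal('H'). Output: "YH"
Token 3: backref(off=1, len=1). Copied 'H' from pos 1. Output: "YHH"
Token 4: backref(off=1, len=1). Copied 'H' from pos 2. Output: "YHHH"
Token 5: literal('R'). Output: "YHHHR"
Token 6: literal('Y'). Output: "YHHHRY"
Token 7: literal('L'). Output: "YHHHRYL"
Token 8: backref(off=5, len=2). Copied 'HH' from pos 2. Output: "YHHHRYLHH"
Token 9: literal('D'). Output: "YHHHRYLHHD"
Token 10: backref(off=2, len=1). Copied 'H' from pos 8. Output: "YHHHRYLHHDH"

Answer: YHHHRYLHHDH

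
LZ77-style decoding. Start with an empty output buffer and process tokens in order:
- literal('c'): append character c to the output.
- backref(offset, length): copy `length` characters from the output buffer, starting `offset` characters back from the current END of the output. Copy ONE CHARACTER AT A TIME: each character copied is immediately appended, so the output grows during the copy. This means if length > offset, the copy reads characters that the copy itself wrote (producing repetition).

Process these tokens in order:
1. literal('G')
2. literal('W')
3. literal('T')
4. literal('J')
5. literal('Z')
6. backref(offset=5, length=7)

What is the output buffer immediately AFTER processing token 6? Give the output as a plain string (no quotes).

Token 1: literal('G'). Output: "G"
Token 2: literal('W'). Output: "GW"
Token 3: literal('T'). Output: "GWT"
Token 4: literal('J'). Output: "GWTJ"
Token 5: literal('Z'). Output: "GWTJZ"
Token 6: backref(off=5, len=7) (overlapping!). Copied 'GWTJZGW' from pos 0. Output: "GWTJZGWTJZGW"

Answer: GWTJZGWTJZGW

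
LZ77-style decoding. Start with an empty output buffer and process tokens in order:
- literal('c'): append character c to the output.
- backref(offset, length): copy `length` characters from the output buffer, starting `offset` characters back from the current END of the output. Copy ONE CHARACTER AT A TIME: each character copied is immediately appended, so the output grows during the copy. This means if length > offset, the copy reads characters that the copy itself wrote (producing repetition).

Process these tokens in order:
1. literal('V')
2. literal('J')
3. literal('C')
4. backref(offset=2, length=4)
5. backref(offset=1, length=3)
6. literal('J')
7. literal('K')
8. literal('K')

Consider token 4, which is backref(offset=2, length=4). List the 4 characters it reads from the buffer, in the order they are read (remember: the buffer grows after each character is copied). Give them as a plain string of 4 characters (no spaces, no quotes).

Token 1: literal('V'). Output: "V"
Token 2: literal('J'). Output: "VJ"
Token 3: literal('C'). Output: "VJC"
Token 4: backref(off=2, len=4). Buffer before: "VJC" (len 3)
  byte 1: read out[1]='J', append. Buffer now: "VJCJ"
  byte 2: read out[2]='C', append. Buffer now: "VJCJC"
  byte 3: read out[3]='J', append. Buffer now: "VJCJCJ"
  byte 4: read out[4]='C', append. Buffer now: "VJCJCJC"

Answer: JCJC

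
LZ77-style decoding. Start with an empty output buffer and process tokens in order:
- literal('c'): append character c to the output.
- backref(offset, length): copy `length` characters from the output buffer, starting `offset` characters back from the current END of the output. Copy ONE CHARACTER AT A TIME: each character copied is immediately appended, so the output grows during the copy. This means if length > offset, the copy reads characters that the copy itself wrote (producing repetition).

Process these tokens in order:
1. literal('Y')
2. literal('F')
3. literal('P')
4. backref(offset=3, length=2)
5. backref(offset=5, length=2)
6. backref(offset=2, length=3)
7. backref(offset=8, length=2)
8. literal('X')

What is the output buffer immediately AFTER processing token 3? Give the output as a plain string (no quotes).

Answer: YFP

Derivation:
Token 1: literal('Y'). Output: "Y"
Token 2: literal('F'). Output: "YF"
Token 3: literal('P'). Output: "YFP"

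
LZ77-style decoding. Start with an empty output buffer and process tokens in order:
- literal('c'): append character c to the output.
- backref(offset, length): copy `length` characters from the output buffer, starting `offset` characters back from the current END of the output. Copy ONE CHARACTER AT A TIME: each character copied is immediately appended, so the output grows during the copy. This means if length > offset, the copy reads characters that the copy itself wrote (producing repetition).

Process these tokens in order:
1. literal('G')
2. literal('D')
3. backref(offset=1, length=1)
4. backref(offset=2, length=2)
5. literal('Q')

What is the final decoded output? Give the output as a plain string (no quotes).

Answer: GDDDDQ

Derivation:
Token 1: literal('G'). Output: "G"
Token 2: literal('D'). Output: "GD"
Token 3: backref(off=1, len=1). Copied 'D' from pos 1. Output: "GDD"
Token 4: backref(off=2, len=2). Copied 'DD' from pos 1. Output: "GDDDD"
Token 5: literal('Q'). Output: "GDDDDQ"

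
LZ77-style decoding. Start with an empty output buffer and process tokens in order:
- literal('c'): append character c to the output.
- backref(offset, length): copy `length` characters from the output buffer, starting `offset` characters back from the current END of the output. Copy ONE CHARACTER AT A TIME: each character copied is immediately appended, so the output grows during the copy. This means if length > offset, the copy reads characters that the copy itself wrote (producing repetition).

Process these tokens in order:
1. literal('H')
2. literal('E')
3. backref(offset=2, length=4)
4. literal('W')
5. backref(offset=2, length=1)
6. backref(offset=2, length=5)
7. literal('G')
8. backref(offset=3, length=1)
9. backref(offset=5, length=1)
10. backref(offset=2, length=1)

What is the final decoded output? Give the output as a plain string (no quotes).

Answer: HEHEHEWEWEWEWGEWE

Derivation:
Token 1: literal('H'). Output: "H"
Token 2: literal('E'). Output: "HE"
Token 3: backref(off=2, len=4) (overlapping!). Copied 'HEHE' from pos 0. Output: "HEHEHE"
Token 4: literal('W'). Output: "HEHEHEW"
Token 5: backref(off=2, len=1). Copied 'E' from pos 5. Output: "HEHEHEWE"
Token 6: backref(off=2, len=5) (overlapping!). Copied 'WEWEW' from pos 6. Output: "HEHEHEWEWEWEW"
Token 7: literal('G'). Output: "HEHEHEWEWEWEWG"
Token 8: backref(off=3, len=1). Copied 'E' from pos 11. Output: "HEHEHEWEWEWEWGE"
Token 9: backref(off=5, len=1). Copied 'W' from pos 10. Output: "HEHEHEWEWEWEWGEW"
Token 10: backref(off=2, len=1). Copied 'E' from pos 14. Output: "HEHEHEWEWEWEWGEWE"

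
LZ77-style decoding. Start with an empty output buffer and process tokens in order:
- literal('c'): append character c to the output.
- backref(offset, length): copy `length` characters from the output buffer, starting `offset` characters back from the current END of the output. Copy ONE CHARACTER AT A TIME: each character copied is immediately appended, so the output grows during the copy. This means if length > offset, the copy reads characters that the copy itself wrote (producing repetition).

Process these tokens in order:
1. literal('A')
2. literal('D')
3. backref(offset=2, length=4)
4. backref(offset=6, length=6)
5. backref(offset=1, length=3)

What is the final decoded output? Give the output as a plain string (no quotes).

Answer: ADADADADADADDDD

Derivation:
Token 1: literal('A'). Output: "A"
Token 2: literal('D'). Output: "AD"
Token 3: backref(off=2, len=4) (overlapping!). Copied 'ADAD' from pos 0. Output: "ADADAD"
Token 4: backref(off=6, len=6). Copied 'ADADAD' from pos 0. Output: "ADADADADADAD"
Token 5: backref(off=1, len=3) (overlapping!). Copied 'DDD' from pos 11. Output: "ADADADADADADDDD"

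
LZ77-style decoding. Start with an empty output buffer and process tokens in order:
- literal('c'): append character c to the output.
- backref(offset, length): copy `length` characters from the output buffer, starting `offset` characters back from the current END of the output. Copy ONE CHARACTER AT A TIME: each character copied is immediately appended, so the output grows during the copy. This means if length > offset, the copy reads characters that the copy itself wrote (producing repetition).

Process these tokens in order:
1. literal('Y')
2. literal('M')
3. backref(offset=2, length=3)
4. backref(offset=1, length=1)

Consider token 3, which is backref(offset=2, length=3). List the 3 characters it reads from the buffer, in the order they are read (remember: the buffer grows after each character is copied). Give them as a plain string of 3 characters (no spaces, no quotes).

Answer: YMY

Derivation:
Token 1: literal('Y'). Output: "Y"
Token 2: literal('M'). Output: "YM"
Token 3: backref(off=2, len=3). Buffer before: "YM" (len 2)
  byte 1: read out[0]='Y', append. Buffer now: "YMY"
  byte 2: read out[1]='M', append. Buffer now: "YMYM"
  byte 3: read out[2]='Y', append. Buffer now: "YMYMY"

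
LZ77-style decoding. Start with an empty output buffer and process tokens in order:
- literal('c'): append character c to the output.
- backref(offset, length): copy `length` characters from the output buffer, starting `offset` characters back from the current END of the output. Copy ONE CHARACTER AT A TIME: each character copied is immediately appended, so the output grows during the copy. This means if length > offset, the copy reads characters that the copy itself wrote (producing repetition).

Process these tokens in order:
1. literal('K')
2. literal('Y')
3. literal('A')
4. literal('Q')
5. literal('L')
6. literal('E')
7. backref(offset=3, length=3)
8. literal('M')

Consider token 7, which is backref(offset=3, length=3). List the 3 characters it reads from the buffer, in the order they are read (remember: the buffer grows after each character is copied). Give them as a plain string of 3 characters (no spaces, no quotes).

Token 1: literal('K'). Output: "K"
Token 2: literal('Y'). Output: "KY"
Token 3: literal('A'). Output: "KYA"
Token 4: literal('Q'). Output: "KYAQ"
Token 5: literal('L'). Output: "KYAQL"
Token 6: literal('E'). Output: "KYAQLE"
Token 7: backref(off=3, len=3). Buffer before: "KYAQLE" (len 6)
  byte 1: read out[3]='Q', append. Buffer now: "KYAQLEQ"
  byte 2: read out[4]='L', append. Buffer now: "KYAQLEQL"
  byte 3: read out[5]='E', append. Buffer now: "KYAQLEQLE"

Answer: QLE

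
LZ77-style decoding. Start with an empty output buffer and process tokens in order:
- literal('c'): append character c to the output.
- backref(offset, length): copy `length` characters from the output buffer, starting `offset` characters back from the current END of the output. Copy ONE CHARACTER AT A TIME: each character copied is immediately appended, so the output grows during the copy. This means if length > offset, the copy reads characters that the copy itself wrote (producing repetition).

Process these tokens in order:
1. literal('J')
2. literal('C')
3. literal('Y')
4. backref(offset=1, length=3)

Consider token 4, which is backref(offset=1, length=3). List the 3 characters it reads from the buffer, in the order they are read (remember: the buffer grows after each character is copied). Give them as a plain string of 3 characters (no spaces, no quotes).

Token 1: literal('J'). Output: "J"
Token 2: literal('C'). Output: "JC"
Token 3: literal('Y'). Output: "JCY"
Token 4: backref(off=1, len=3). Buffer before: "JCY" (len 3)
  byte 1: read out[2]='Y', append. Buffer now: "JCYY"
  byte 2: read out[3]='Y', append. Buffer now: "JCYYY"
  byte 3: read out[4]='Y', append. Buffer now: "JCYYYY"

Answer: YYY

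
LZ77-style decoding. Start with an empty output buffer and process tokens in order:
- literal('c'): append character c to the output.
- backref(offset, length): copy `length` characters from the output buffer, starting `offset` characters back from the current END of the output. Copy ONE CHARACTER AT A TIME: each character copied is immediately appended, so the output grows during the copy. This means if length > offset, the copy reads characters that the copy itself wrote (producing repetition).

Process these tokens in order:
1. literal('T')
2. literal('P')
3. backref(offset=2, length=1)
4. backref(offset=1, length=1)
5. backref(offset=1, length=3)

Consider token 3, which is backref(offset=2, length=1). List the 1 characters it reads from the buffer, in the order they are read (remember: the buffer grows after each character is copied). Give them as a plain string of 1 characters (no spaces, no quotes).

Answer: T

Derivation:
Token 1: literal('T'). Output: "T"
Token 2: literal('P'). Output: "TP"
Token 3: backref(off=2, len=1). Buffer before: "TP" (len 2)
  byte 1: read out[0]='T', append. Buffer now: "TPT"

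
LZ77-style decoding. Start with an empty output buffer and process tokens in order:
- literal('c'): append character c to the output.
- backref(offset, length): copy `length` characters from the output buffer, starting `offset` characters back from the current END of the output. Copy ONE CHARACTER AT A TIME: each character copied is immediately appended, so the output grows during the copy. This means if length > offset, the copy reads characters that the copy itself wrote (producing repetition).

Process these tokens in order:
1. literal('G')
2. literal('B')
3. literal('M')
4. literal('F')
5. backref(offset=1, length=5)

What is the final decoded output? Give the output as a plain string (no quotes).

Answer: GBMFFFFFF

Derivation:
Token 1: literal('G'). Output: "G"
Token 2: literal('B'). Output: "GB"
Token 3: literal('M'). Output: "GBM"
Token 4: literal('F'). Output: "GBMF"
Token 5: backref(off=1, len=5) (overlapping!). Copied 'FFFFF' from pos 3. Output: "GBMFFFFFF"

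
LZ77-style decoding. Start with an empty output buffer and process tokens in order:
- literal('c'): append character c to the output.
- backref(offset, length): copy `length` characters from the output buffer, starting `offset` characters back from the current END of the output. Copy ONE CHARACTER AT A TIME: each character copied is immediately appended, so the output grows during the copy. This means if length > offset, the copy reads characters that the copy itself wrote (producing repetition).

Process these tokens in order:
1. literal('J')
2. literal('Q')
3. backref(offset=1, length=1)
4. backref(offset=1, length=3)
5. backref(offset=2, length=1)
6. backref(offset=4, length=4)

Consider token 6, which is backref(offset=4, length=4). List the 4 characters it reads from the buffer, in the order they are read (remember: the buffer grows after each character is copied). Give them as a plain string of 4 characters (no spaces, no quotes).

Answer: QQQQ

Derivation:
Token 1: literal('J'). Output: "J"
Token 2: literal('Q'). Output: "JQ"
Token 3: backref(off=1, len=1). Copied 'Q' from pos 1. Output: "JQQ"
Token 4: backref(off=1, len=3) (overlapping!). Copied 'QQQ' from pos 2. Output: "JQQQQQ"
Token 5: backref(off=2, len=1). Copied 'Q' from pos 4. Output: "JQQQQQQ"
Token 6: backref(off=4, len=4). Buffer before: "JQQQQQQ" (len 7)
  byte 1: read out[3]='Q', append. Buffer now: "JQQQQQQQ"
  byte 2: read out[4]='Q', append. Buffer now: "JQQQQQQQQ"
  byte 3: read out[5]='Q', append. Buffer now: "JQQQQQQQQQ"
  byte 4: read out[6]='Q', append. Buffer now: "JQQQQQQQQQQ"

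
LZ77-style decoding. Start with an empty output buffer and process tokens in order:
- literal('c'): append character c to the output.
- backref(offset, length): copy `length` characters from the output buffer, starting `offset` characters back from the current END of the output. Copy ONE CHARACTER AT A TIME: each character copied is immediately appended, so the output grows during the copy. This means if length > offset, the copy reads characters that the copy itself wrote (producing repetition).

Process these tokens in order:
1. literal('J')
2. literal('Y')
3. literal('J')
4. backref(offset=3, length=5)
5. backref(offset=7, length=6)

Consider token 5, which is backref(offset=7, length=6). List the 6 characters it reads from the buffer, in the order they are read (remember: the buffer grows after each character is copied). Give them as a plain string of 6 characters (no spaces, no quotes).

Answer: YJJYJJ

Derivation:
Token 1: literal('J'). Output: "J"
Token 2: literal('Y'). Output: "JY"
Token 3: literal('J'). Output: "JYJ"
Token 4: backref(off=3, len=5) (overlapping!). Copied 'JYJJY' from pos 0. Output: "JYJJYJJY"
Token 5: backref(off=7, len=6). Buffer before: "JYJJYJJY" (len 8)
  byte 1: read out[1]='Y', append. Buffer now: "JYJJYJJYY"
  byte 2: read out[2]='J', append. Buffer now: "JYJJYJJYYJ"
  byte 3: read out[3]='J', append. Buffer now: "JYJJYJJYYJJ"
  byte 4: read out[4]='Y', append. Buffer now: "JYJJYJJYYJJY"
  byte 5: read out[5]='J', append. Buffer now: "JYJJYJJYYJJYJ"
  byte 6: read out[6]='J', append. Buffer now: "JYJJYJJYYJJYJJ"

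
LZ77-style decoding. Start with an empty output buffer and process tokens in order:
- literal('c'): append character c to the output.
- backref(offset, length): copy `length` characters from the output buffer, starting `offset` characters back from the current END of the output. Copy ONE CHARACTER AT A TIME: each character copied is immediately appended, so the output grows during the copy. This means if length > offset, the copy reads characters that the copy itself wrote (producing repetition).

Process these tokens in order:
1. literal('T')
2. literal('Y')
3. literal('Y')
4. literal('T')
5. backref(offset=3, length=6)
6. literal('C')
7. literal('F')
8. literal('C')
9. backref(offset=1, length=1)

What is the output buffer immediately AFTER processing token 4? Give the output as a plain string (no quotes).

Token 1: literal('T'). Output: "T"
Token 2: literal('Y'). Output: "TY"
Token 3: literal('Y'). Output: "TYY"
Token 4: literal('T'). Output: "TYYT"

Answer: TYYT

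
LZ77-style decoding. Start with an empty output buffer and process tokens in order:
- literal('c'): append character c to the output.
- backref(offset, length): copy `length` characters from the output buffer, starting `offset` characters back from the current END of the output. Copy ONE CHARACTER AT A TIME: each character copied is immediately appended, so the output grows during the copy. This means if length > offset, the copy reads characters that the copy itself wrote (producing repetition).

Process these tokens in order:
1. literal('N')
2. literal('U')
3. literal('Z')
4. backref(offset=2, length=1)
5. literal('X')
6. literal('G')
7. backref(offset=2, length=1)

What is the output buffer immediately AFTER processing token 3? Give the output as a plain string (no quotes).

Answer: NUZ

Derivation:
Token 1: literal('N'). Output: "N"
Token 2: literal('U'). Output: "NU"
Token 3: literal('Z'). Output: "NUZ"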